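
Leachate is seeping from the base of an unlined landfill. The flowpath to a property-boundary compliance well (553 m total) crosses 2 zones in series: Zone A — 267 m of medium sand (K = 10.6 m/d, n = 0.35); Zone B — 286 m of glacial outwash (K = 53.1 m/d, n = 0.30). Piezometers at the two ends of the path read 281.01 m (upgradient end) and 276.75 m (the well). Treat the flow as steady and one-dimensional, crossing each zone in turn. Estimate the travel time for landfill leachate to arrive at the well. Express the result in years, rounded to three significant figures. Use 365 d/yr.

Total head drop ΔH = 281.01 − 276.75 = 4.26 m
Continuity: the same q passes through each zone, so ΔH = q·Σ(L_j/K_j) — the zones act as resistances in series.
Σ(L/K) = 267/10.6 + 286/53.1 = 25.19 + 5.386 = 30.57 d
q = ΔH / Σ(L/K) = 4.26 / 30.57 = 0.1393 m/d (same in every zone)
Zone A: v = q/n = 0.1393/0.35 = 0.3981 m/d → t_A = 267/0.3981 = 670.7 d
Zone B: v = q/n = 0.1393/0.30 = 0.4644 m/d → t_B = 286/0.4644 = 615.8 d
Total t = 670.7 + 615.8 = 1287 d
   = 1287 / 365 = 3.52 yr

3.52 years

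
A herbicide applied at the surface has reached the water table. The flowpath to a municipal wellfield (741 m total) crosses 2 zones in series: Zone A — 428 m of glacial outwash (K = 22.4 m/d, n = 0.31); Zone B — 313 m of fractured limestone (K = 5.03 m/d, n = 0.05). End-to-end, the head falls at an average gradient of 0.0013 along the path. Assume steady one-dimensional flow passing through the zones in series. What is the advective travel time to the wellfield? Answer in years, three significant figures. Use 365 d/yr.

34.3 years

Continuity: the same q passes through each zone, so ΔH = q·Σ(L_j/K_j) — the zones act as resistances in series.
Σ(L/K) = 428/22.4 + 313/5.03 = 19.11 + 62.23 = 81.33 d
K_eq = L_total / Σ(L/K) = 741 / 81.33 = 9.111 m/d
q = K_eq · i = 9.111 × 0.0013 = 0.01184 m/d (same in every zone)
Zone A: v = q/n = 0.01184/0.31 = 0.03821 m/d → t_A = 428/0.03821 = 11200 d
Zone B: v = q/n = 0.01184/0.05 = 0.2369 m/d → t_B = 313/0.2369 = 1321 d
Total t = 11200 + 1321 = 12520 d
   = 12520 / 365 = 34.3 yr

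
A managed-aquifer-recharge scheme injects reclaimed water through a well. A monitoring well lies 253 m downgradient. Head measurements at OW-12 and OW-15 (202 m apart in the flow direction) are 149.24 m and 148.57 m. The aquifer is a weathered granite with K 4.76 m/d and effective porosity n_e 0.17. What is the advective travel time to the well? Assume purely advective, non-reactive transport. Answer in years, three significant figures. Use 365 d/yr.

7.46 years

Hydraulic gradient i = (149.24 − 148.57) / 202 = 0.67 / 202 = 0.003317
q = Ki = 4.76 × 0.003317 = 0.01579 m/d
Seepage velocity v = q / n = 0.01579 / 0.17 = 0.09287 m/d
t = L / v = 253 / 0.09287 = 2724 d
   = 2724 / 365 = 7.46 yr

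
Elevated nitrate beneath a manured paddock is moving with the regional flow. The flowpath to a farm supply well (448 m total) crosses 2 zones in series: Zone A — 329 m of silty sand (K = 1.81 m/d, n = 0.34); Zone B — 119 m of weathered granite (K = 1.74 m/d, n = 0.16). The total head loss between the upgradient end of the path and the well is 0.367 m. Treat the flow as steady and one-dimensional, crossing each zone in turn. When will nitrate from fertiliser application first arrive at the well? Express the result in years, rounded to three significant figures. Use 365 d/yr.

244 years

Steady 1-D flow in series ⇒ the Darcy flux q is identical in every zone and the zone head losses add (resistances L/K in series).
Σ(L/K) = 329/1.81 + 119/1.74 = 181.8 + 68.39 = 250.2 d
q = ΔH / Σ(L/K) = 0.367 / 250.2 = 0.001467 m/d (same in every zone)
Zone A: v = q/n = 0.001467/0.34 = 0.004315 m/d → t_A = 329/0.004315 = 76250 d
Zone B: v = q/n = 0.001467/0.16 = 0.009169 m/d → t_B = 119/0.009169 = 12980 d
Total t = 76250 + 12980 = 89230 d
   = 89230 / 365 = 244 yr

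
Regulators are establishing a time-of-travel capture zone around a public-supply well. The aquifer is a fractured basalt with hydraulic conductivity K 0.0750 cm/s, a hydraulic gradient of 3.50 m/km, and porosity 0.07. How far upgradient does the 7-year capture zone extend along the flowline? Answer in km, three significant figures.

8.28 km

K = 0.0750 cm/s × 864 = 64.80 m/d
Specific discharge q = 64.80 × 0.0035 = 0.2268 m/d
v = Ki/n = 64.80·0.0035/0.07 = 3.240 m/d
T = 7 yr × 365 = 2555 d
L = v × T = 3.240 × 2555 = 8278 m
   = 8.28 km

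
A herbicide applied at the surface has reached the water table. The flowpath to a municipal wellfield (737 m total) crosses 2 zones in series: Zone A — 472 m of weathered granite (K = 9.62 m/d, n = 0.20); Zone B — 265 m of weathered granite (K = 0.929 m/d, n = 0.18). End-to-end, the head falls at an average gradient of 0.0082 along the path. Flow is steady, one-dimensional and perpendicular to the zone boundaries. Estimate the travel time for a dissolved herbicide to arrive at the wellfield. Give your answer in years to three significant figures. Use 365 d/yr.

21.5 years

Continuity: the same q passes through each zone, so ΔH = q·Σ(L_j/K_j) — the zones act as resistances in series.
Σ(L/K) = 472/9.62 + 265/0.929 = 49.06 + 285.3 = 334.3 d
K_eq = L_total / Σ(L/K) = 737 / 334.3 = 2.204 m/d
q = K_eq · i = 2.204 × 0.0082 = 0.01808 m/d (same in every zone)
Zone A: v = q/n = 0.01808/0.20 = 0.09038 m/d → t_A = 472/0.09038 = 5222 d
Zone B: v = q/n = 0.01808/0.18 = 0.1004 m/d → t_B = 265/0.1004 = 2639 d
Total t = 5222 + 2639 = 7861 d
   = 7861 / 365 = 21.5 yr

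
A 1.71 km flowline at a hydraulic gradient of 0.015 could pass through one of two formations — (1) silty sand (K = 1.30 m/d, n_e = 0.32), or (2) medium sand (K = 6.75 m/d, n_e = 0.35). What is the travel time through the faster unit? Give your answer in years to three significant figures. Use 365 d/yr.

16.2 years

Unit 1 (silty sand): v = 1.30×0.015/0.32 = 0.06094 m/d, t = 1710/0.06094 = 28060 d
Unit 2 (medium sand): v = 6.75×0.015/0.35 = 0.2893 m/d, t = 1710/0.2893 = 5911 d
Faster: 5911 d / 365 = 16.2 yr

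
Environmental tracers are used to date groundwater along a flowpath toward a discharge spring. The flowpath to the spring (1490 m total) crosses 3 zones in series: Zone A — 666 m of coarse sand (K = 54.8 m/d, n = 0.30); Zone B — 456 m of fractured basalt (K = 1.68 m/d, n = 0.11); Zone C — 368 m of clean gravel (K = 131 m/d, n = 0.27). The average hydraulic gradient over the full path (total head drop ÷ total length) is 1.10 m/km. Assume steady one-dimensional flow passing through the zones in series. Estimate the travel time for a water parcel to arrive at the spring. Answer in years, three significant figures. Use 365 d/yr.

For zones in series the flux q is common to all zones; the equivalent conductivity is the harmonic (thickness-weighted) mean, K_eq = L_total / Σ(L_j/K_j).
Σ(L/K) = 666/54.8 + 456/1.68 + 368/131 = 12.15 + 271.4 + 2.809 = 286.4 d
K_eq = L_total / Σ(L/K) = 1490 / 286.4 = 5.203 m/d
q = K_eq · i = 5.203 × 0.0011 = 0.005723 m/d (same in every zone)
Zone A: v = q/n = 0.005723/0.30 = 0.01908 m/d → t_A = 666/0.01908 = 34910 d
Zone B: v = q/n = 0.005723/0.11 = 0.05203 m/d → t_B = 456/0.05203 = 8765 d
Zone C: v = q/n = 0.005723/0.27 = 0.02120 m/d → t_C = 368/0.02120 = 17360 d
Total t = 34910 + 8765 + 17360 = 61040 d
   = 61040 / 365 = 167 yr

167 years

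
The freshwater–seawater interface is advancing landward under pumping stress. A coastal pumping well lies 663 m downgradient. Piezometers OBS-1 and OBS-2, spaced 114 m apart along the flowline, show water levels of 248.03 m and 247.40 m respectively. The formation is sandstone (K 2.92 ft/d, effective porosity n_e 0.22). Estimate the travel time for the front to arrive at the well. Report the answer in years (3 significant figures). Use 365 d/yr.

Hydraulic gradient i = (248.03 − 247.40) / 114 = 0.63 / 114 = 0.005526
K = 2.92 ft/d × 0.3048 = 0.8900 m/d
Specific discharge q = 0.8900 × 0.005526 = 0.004919 m/d
Average linear velocity = 0.004919 / 0.22 = 0.02236 m/d
t = L / v = 663 / 0.02236 = 29660 d
   = 29660 / 365 = 81.2 yr

81.2 years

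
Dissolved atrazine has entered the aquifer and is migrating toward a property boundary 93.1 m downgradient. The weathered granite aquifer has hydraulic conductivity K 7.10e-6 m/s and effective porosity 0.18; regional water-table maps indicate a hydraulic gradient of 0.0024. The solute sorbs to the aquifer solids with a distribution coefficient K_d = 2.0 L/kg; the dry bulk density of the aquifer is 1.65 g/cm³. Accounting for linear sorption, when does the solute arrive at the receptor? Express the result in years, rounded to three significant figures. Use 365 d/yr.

603 years

K = 7.10e-6 m/s × 86400 s/d = 0.6134 m/d
q = Ki = 0.6134 × 0.0024 = 0.001472 m/d
v_s = q/n_e = 0.001472/0.18 = 0.008179 m/d
Retardation R = 1 + ρ_b·K_d/n = 1 + 1.65×2.0/0.18 = 19.33
Contaminant velocity v_c = v/R = 0.008179/19.33 = 4.231e-4 m/d
t = L/v_c = 93.1/4.231e-4 = 220100 d
   = 220100/365 = 603 yr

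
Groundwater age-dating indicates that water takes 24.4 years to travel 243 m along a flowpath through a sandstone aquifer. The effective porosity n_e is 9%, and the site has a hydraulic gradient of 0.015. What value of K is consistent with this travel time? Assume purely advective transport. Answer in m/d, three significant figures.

t = 24.4 years = 8906 d
v = L / t = 243 / 8906 = 0.02728 m/d
K = v · n / i = 0.02728 × 0.09 / 0.015 = 0.164 m/d

0.164 m/d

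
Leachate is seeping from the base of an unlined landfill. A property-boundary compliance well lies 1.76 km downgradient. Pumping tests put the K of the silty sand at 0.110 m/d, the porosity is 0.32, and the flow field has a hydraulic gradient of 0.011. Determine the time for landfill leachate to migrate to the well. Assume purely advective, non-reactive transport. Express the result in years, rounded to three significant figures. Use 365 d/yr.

q = Ki = 0.110 × 0.011 = 0.001210 m/d
v = Ki/n = 0.110·0.011/0.32 = 0.003781 m/d
L = 1.76 km = 1760 m
t = L / v = 1760 / 0.003781 = 465500 d
   = 465500 / 365 = 1280 yr

1280 years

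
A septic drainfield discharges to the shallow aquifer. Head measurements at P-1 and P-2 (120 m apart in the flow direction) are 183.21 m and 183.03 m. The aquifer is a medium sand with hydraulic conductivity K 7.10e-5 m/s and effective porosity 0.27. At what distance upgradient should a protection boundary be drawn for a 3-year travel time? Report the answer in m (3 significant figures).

Hydraulic gradient i = (183.21 − 183.03) / 120 = 0.18 / 120 = 0.001500
K = 7.10e-5 m/s × 86400 s/d = 6.134 m/d
Specific discharge q = 6.134 × 0.001500 = 0.009202 m/d
Seepage velocity v = q / n = 0.009202 / 0.27 = 0.03408 m/d
T = 3 yr × 365 = 1095 d
L = v × T = 0.03408 × 1095 = 37.32 m

37.3 m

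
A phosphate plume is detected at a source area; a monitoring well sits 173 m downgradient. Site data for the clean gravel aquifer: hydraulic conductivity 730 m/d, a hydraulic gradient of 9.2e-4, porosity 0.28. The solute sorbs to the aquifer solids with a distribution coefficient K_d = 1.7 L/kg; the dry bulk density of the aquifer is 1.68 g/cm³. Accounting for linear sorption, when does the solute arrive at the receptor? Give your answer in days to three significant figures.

q = Ki = 730 × 9.2e-4 = 0.6716 m/d
v = Ki/n = 730·9.2e-4/0.28 = 2.399 m/d
Retardation R = 1 + ρ_b·K_d/n = 1 + 1.68×1.7/0.28 = 11.20
Contaminant velocity v_c = v/R = 2.399/11.20 = 0.2142 m/d
t = L/v_c = 173/0.2142 = 807.8 d

808 days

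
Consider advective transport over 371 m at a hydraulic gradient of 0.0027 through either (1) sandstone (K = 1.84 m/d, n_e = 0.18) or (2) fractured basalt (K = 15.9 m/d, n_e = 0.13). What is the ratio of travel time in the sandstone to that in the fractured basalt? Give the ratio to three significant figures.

Unit 1 (sandstone): v = 1.84×0.0027/0.18 = 0.02760 m/d, t = 371/0.02760 = 13440 d
Unit 2 (fractured basalt): v = 15.9×0.0027/0.13 = 0.3302 m/d, t = 371/0.3302 = 1123 d
t(sandstone) / t(fractured basalt) = 13440/1123 = 12.0

12.0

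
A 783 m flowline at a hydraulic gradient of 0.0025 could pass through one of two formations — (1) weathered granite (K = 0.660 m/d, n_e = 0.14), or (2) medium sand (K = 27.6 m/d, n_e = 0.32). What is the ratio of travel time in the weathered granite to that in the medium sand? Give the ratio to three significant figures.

18.3

Unit 1 (weathered granite): v = 0.660×0.0025/0.14 = 0.01179 m/d, t = 783/0.01179 = 66440 d
Unit 2 (medium sand): v = 27.6×0.0025/0.32 = 0.2156 m/d, t = 783/0.2156 = 3631 d
t(weathered granite) / t(medium sand) = 66440/3631 = 18.3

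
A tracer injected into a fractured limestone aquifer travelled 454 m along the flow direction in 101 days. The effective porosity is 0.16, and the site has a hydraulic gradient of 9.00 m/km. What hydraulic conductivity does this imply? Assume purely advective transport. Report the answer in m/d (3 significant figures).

v = L / t = 454 / 101 = 4.495 m/d
K = v · n / i = 4.495 × 0.16 / 0.0090 = 79.9 m/d

79.9 m/d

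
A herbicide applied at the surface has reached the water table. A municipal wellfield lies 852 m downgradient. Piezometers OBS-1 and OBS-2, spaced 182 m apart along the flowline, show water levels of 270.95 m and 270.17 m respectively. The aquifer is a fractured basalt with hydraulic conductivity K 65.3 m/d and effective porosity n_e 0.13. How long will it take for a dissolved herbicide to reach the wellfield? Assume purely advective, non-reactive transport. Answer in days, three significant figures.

Hydraulic gradient i = (270.95 − 270.17) / 182 = 0.78 / 182 = 0.004286
Darcy flux q = K·i = 65.3 × 0.004286 = 0.2799 m/d
v = Ki/n = 65.3·0.004286/0.13 = 2.153 m/d
t = L / v = 852 / 2.153 = 395.8 d

396 days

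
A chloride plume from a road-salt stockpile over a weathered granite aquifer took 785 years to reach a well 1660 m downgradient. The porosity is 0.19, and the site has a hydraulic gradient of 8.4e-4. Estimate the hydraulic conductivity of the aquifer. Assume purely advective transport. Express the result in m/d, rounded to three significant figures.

t = 785 years = 286500 d
v = L / t = 1660 / 286500 = 0.005794 m/d
K = v · n / i = 0.005794 × 0.19 / 8.4e-4 = 1.31 m/d

1.31 m/d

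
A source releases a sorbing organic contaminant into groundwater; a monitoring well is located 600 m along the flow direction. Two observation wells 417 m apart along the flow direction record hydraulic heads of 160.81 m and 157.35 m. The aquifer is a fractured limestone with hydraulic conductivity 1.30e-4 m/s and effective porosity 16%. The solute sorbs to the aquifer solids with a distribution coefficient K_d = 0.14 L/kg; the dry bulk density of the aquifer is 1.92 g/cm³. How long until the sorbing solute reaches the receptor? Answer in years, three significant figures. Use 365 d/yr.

Hydraulic gradient i = (160.81 − 157.35) / 417 = 3.46 / 417 = 0.008297
K = 1.30e-4 m/s × 86400 s/d = 11.23 m/d
q = Ki = 11.23 × 0.008297 = 0.09320 m/d
v = Ki/n = 11.23·0.008297/0.16 = 0.5825 m/d
Retardation R = 1 + ρ_b·K_d/n = 1 + 1.92×0.14/0.16 = 2.680
Contaminant velocity v_c = v/R = 0.5825/2.680 = 0.2173 m/d
t = L/v_c = 600/0.2173 = 2761 d
   = 2761/365 = 7.56 yr

7.56 years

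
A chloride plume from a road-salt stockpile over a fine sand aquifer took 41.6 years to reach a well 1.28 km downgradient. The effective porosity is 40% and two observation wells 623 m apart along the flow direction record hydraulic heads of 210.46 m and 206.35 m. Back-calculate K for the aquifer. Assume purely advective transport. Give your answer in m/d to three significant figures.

5.11 m/d

Hydraulic gradient i = (210.46 − 206.35) / 623 = 4.11 / 623 = 0.006597
t = 41.6 years = 15180 d
L = 1.28 km = 1280 m
v = L / t = 1280 / 15180 = 0.08430 m/d
K = v · n / i = 0.08430 × 0.40 / 0.006597 = 5.11 m/d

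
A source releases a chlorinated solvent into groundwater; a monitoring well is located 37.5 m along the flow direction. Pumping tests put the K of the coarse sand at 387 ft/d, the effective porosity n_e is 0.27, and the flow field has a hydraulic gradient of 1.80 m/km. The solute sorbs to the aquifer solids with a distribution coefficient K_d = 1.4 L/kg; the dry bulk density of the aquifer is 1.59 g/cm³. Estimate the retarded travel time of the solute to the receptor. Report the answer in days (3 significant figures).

441 days

K = 387 ft/d × 0.3048 = 118.0 m/d
q = Ki = 118.0 × 0.0018 = 0.2123 m/d
v = Ki/n = 118.0·0.0018/0.27 = 0.7864 m/d
Retardation R = 1 + ρ_b·K_d/n = 1 + 1.59×1.4/0.27 = 9.244
Contaminant velocity v_c = v/R = 0.7864/9.244 = 0.08507 m/d
t = L/v_c = 37.5/0.08507 = 440.8 d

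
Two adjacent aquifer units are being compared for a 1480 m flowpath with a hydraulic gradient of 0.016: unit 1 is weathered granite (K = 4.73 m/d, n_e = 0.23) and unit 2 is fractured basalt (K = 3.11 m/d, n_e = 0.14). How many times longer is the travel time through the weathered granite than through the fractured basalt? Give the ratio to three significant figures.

Unit 1 (weathered granite): v = 4.73×0.016/0.23 = 0.3290 m/d, t = 1480/0.3290 = 4498 d
Unit 2 (fractured basalt): v = 3.11×0.016/0.14 = 0.3554 m/d, t = 1480/0.3554 = 4164 d
t(weathered granite) / t(fractured basalt) = 4498/4164 = 1.08

1.08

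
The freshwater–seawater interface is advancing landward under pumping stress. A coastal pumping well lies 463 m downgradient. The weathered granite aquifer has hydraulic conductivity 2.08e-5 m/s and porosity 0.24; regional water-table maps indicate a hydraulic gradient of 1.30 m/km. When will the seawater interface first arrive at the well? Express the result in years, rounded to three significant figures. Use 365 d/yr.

K = 2.08e-5 m/s × 86400 s/d = 1.797 m/d
q = Ki = 1.797 × 0.0013 = 0.002336 m/d
v_s = q/n_e = 0.002336/0.24 = 0.009734 m/d
t = L / v = 463 / 0.009734 = 47560 d
   = 47560 / 365 = 130 yr

130 years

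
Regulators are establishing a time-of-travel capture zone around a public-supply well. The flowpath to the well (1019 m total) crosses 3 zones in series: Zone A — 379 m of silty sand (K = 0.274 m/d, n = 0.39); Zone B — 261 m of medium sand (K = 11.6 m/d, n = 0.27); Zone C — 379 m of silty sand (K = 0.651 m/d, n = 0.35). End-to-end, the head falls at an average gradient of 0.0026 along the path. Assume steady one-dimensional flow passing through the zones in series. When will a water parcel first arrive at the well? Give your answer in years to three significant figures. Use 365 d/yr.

721 years

For zones in series the flux q is common to all zones; the equivalent conductivity is the harmonic (thickness-weighted) mean, K_eq = L_total / Σ(L_j/K_j).
Σ(L/K) = 379/0.274 + 261/11.6 + 379/0.651 = 1383 + 22.50 + 582.2 = 1988 d
K_eq = L_total / Σ(L/K) = 1019 / 1988 = 0.5126 m/d
q = K_eq · i = 0.5126 × 0.0026 = 0.001333 m/d (same in every zone)
Zone A: v = q/n = 0.001333/0.39 = 0.003417 m/d → t_A = 379/0.003417 = 110900 d
Zone B: v = q/n = 0.001333/0.27 = 0.004936 m/d → t_B = 261/0.004936 = 52870 d
Zone C: v = q/n = 0.001333/0.35 = 0.003808 m/d → t_C = 379/0.003808 = 99530 d
Total t = 110900 + 52870 + 99530 = 263300 d
   = 263300 / 365 = 721 yr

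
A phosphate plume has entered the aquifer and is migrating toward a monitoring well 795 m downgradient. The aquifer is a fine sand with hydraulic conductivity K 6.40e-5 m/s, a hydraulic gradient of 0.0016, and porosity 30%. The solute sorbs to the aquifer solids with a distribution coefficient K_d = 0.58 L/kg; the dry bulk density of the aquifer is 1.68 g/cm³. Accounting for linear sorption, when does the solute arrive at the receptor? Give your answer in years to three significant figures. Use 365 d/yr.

K = 6.40e-5 m/s × 86400 s/d = 5.530 m/d
Specific discharge q = 5.530 × 0.0016 = 0.008847 m/d
Average linear velocity = 0.008847 / 0.30 = 0.02949 m/d
Retardation R = 1 + ρ_b·K_d/n = 1 + 1.68×0.58/0.30 = 4.248
Contaminant velocity v_c = v/R = 0.02949/4.248 = 0.006942 m/d
t = L/v_c = 795/0.006942 = 114500 d
   = 114500/365 = 314 yr

314 years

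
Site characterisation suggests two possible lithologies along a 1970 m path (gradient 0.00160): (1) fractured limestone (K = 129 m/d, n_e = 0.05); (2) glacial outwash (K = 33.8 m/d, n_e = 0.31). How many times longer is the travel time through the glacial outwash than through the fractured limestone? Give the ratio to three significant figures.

Unit 1 (fractured limestone): v = 129×0.0016/0.05 = 4.128 m/d, t = 1970/4.128 = 477.2 d
Unit 2 (glacial outwash): v = 33.8×0.0016/0.31 = 0.1745 m/d, t = 1970/0.1745 = 11290 d
t(glacial outwash) / t(fractured limestone) = 11290/477.2 = 23.7

23.7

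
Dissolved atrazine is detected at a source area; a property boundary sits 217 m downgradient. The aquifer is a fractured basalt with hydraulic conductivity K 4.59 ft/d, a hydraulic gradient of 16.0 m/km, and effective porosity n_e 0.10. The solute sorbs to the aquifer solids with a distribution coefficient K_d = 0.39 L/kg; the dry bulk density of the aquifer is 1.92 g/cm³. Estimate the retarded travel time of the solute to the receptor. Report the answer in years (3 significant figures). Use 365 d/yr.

K = 4.59 ft/d × 0.3048 = 1.399 m/d
Darcy flux q = K·i = 1.399 × 0.016 = 0.02238 m/d
v_s = q/n_e = 0.02238/0.10 = 0.2238 m/d
Retardation R = 1 + ρ_b·K_d/n = 1 + 1.92×0.39/0.10 = 8.488
Contaminant velocity v_c = v/R = 0.2238/8.488 = 0.02637 m/d
t = L/v_c = 217/0.02637 = 8228 d
   = 8228/365 = 22.5 yr

22.5 years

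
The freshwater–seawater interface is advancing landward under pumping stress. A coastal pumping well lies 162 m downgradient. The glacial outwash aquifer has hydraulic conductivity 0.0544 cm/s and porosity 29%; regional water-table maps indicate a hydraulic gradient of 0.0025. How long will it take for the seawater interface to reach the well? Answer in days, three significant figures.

K = 0.0544 cm/s × 864 = 47.00 m/d
Specific discharge q = 47.00 × 0.0025 = 0.1175 m/d
v = Ki/n = 47.00·0.0025/0.29 = 0.4052 m/d
t = L / v = 162 / 0.4052 = 399.8 d

400 days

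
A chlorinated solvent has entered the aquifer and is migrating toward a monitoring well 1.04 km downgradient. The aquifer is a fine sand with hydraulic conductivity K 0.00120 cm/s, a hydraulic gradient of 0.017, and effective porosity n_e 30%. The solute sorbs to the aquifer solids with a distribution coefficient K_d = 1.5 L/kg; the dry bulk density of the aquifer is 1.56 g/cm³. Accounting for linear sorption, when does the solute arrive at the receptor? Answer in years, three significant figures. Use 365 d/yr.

427 years

K = 0.00120 cm/s × 864 = 1.037 m/d
Darcy flux q = K·i = 1.037 × 0.017 = 0.01763 m/d
v_s = q/n_e = 0.01763/0.30 = 0.05875 m/d
Retardation R = 1 + ρ_b·K_d/n = 1 + 1.56×1.5/0.30 = 8.800
Contaminant velocity v_c = v/R = 0.05875/8.800 = 0.006676 m/d
L = 1.04 km = 1040 m
t = L/v_c = 1040/0.006676 = 155800 d
   = 155800/365 = 427 yr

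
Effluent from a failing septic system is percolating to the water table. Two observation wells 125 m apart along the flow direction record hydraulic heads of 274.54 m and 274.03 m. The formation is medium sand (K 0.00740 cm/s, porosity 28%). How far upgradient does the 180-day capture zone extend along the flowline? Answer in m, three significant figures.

Hydraulic gradient i = (274.54 − 274.03) / 125 = 0.51 / 125 = 0.004080
K = 0.00740 cm/s × 864 = 6.394 m/d
Darcy flux q = K·i = 6.394 × 0.004080 = 0.02609 m/d
v = Ki/n = 6.394·0.004080/0.28 = 0.09316 m/d
L = v × T = 0.09316 × 180 = 16.77 m

16.8 m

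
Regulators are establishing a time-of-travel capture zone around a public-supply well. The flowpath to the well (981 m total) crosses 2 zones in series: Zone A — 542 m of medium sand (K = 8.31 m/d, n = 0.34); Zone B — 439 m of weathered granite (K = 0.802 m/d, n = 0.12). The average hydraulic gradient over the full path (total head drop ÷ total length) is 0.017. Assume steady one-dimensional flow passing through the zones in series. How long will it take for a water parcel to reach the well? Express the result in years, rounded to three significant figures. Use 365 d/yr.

23.8 years

For zones in series the flux q is common to all zones; the equivalent conductivity is the harmonic (thickness-weighted) mean, K_eq = L_total / Σ(L_j/K_j).
Σ(L/K) = 542/8.31 + 439/0.802 = 65.22 + 547.4 = 612.6 d
K_eq = L_total / Σ(L/K) = 981 / 612.6 = 1.601 m/d
q = K_eq · i = 1.601 × 0.017 = 0.02722 m/d (same in every zone)
Zone A: v = q/n = 0.02722/0.34 = 0.08007 m/d → t_A = 542/0.08007 = 6769 d
Zone B: v = q/n = 0.02722/0.12 = 0.2269 m/d → t_B = 439/0.2269 = 1935 d
Total t = 6769 + 1935 = 8704 d
   = 8704 / 365 = 23.8 yr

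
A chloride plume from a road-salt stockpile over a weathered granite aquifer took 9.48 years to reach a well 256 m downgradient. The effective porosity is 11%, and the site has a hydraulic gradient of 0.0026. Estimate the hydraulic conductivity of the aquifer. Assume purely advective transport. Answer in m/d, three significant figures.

3.13 m/d

t = 9.48 years = 3460 d
v = L / t = 256 / 3460 = 0.07398 m/d
K = v · n / i = 0.07398 × 0.11 / 0.0026 = 3.13 m/d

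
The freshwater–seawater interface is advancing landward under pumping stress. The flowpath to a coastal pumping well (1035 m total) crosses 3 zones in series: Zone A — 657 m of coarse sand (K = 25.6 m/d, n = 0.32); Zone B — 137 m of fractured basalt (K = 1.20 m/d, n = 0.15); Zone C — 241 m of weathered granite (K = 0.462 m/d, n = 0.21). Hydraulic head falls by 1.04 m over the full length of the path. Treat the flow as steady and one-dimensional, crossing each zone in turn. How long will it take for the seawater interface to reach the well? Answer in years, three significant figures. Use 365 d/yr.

490 years

Steady 1-D flow in series ⇒ the Darcy flux q is identical in every zone and the zone head losses add (resistances L/K in series).
Σ(L/K) = 657/25.6 + 137/1.20 + 241/0.462 = 25.66 + 114.2 + 521.6 = 661.5 d
q = ΔH / Σ(L/K) = 1.04 / 661.5 = 0.001572 m/d (same in every zone)
Zone A: v = q/n = 0.001572/0.32 = 0.004913 m/d → t_A = 657/0.004913 = 133700 d
Zone B: v = q/n = 0.001572/0.15 = 0.01048 m/d → t_B = 137/0.01048 = 13070 d
Zone C: v = q/n = 0.001572/0.21 = 0.007487 m/d → t_C = 241/0.007487 = 32190 d
Total t = 133700 + 13070 + 32190 = 179000 d
   = 179000 / 365 = 490 yr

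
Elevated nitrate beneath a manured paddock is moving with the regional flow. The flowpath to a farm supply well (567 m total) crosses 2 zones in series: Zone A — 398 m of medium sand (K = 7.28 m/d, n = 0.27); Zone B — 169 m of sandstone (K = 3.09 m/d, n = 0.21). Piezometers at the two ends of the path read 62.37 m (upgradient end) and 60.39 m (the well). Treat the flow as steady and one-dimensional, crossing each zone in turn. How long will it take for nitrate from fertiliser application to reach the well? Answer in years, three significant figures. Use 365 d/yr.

21.6 years

Total head drop ΔH = 62.37 − 60.39 = 1.98 m
Steady 1-D flow in series ⇒ the Darcy flux q is identical in every zone and the zone head losses add (resistances L/K in series).
Σ(L/K) = 398/7.28 + 169/3.09 = 54.67 + 54.69 = 109.4 d
q = ΔH / Σ(L/K) = 1.98 / 109.4 = 0.01810 m/d (same in every zone)
Zone A: v = q/n = 0.01810/0.27 = 0.06706 m/d → t_A = 398/0.06706 = 5935 d
Zone B: v = q/n = 0.01810/0.21 = 0.08621 m/d → t_B = 169/0.08621 = 1960 d
Total t = 5935 + 1960 = 7896 d
   = 7896 / 365 = 21.6 yr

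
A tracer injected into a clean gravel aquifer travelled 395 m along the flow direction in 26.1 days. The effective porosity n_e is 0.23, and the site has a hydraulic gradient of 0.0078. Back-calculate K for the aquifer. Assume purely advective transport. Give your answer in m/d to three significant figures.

v = L / t = 395 / 26.1 = 15.13 m/d
K = v · n / i = 15.13 × 0.23 / 0.0078 = 446 m/d

446 m/d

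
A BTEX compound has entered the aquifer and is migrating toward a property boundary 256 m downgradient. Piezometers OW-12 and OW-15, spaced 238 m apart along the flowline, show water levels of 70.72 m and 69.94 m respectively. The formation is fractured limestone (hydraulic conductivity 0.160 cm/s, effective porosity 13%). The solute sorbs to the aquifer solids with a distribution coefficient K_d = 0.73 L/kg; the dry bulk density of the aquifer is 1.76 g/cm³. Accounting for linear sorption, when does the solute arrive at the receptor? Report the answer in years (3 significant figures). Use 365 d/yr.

2.19 years

Hydraulic gradient i = (70.72 − 69.94) / 238 = 0.78 / 238 = 0.003277
K = 0.160 cm/s × 864 = 138.2 m/d
Specific discharge q = 138.2 × 0.003277 = 0.4531 m/d
v_s = q/n_e = 0.4531/0.13 = 3.485 m/d
Retardation R = 1 + ρ_b·K_d/n = 1 + 1.76×0.73/0.13 = 10.88
Contaminant velocity v_c = v/R = 3.485/10.88 = 0.3202 m/d
t = L/v_c = 256/0.3202 = 799.4 d
   = 799.4/365 = 2.19 yr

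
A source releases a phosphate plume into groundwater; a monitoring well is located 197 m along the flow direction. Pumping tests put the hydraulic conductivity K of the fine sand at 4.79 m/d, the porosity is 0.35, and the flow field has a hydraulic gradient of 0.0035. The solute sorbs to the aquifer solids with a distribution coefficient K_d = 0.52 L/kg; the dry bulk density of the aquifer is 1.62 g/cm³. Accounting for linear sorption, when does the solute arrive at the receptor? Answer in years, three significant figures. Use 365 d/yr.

38.4 years

Darcy flux q = K·i = 4.79 × 0.0035 = 0.01677 m/d
Seepage velocity v = q / n = 0.01677 / 0.35 = 0.04790 m/d
Retardation R = 1 + ρ_b·K_d/n = 1 + 1.62×0.52/0.35 = 3.407
Contaminant velocity v_c = v/R = 0.04790/3.407 = 0.01406 m/d
t = L/v_c = 197/0.01406 = 14010 d
   = 14010/365 = 38.4 yr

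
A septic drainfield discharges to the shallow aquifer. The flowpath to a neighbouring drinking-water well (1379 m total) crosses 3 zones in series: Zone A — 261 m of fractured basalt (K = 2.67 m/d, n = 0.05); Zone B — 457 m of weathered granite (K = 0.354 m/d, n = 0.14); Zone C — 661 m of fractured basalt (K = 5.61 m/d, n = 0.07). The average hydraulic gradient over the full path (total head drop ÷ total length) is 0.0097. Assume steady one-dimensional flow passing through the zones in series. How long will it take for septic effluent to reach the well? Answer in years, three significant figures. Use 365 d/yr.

Continuity: the same q passes through each zone, so ΔH = q·Σ(L_j/K_j) — the zones act as resistances in series.
Σ(L/K) = 261/2.67 + 457/0.354 + 661/5.61 = 97.75 + 1291 + 117.8 = 1507 d
K_eq = L_total / Σ(L/K) = 1379 / 1507 = 0.9153 m/d
q = K_eq · i = 0.9153 × 0.0097 = 0.008879 m/d (same in every zone)
Zone A: v = q/n = 0.008879/0.05 = 0.1776 m/d → t_A = 261/0.1776 = 1470 d
Zone B: v = q/n = 0.008879/0.14 = 0.06342 m/d → t_B = 457/0.06342 = 7206 d
Zone C: v = q/n = 0.008879/0.07 = 0.1268 m/d → t_C = 661/0.1268 = 5211 d
Total t = 1470 + 7206 + 5211 = 13890 d
   = 13890 / 365 = 38.0 yr

38.0 years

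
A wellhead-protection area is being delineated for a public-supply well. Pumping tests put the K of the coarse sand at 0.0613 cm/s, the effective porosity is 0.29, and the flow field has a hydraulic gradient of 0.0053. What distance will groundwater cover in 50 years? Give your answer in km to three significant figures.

K = 0.0613 cm/s × 864 = 52.96 m/d
Darcy flux q = K·i = 52.96 × 0.0053 = 0.2807 m/d
v = Ki/n = 52.96·0.0053/0.29 = 0.9679 m/d
T = 50 yr × 365 = 18250 d
L = v × T = 0.9679 × 18250 = 17670 m
   = 17.7 km

17.7 km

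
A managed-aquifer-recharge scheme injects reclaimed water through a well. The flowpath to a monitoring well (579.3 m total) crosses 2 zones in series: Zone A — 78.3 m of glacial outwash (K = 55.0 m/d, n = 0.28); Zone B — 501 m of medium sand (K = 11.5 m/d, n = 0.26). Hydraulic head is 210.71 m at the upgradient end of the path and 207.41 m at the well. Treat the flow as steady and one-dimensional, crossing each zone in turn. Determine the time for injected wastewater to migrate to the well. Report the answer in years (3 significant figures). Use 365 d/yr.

Total head drop ΔH = 210.71 − 207.41 = 3.30 m
Steady 1-D flow in series ⇒ the Darcy flux q is identical in every zone and the zone head losses add (resistances L/K in series).
Σ(L/K) = 78.3/55.0 + 501/11.5 = 1.424 + 43.57 = 44.99 d
q = ΔH / Σ(L/K) = 3.30 / 44.99 = 0.07335 m/d (same in every zone)
Zone A: v = q/n = 0.07335/0.28 = 0.2620 m/d → t_A = 78.3/0.2620 = 298.9 d
Zone B: v = q/n = 0.07335/0.26 = 0.2821 m/d → t_B = 501/0.2821 = 1776 d
Total t = 298.9 + 1776 = 2075 d
   = 2075 / 365 = 5.68 yr

5.68 years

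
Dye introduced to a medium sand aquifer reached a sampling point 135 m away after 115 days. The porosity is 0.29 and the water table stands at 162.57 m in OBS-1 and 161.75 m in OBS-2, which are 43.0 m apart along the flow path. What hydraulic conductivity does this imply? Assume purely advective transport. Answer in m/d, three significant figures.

Hydraulic gradient i = (162.57 − 161.75) / 43.0 = 0.82 / 43.0 = 0.01907
v = L / t = 135 / 115 = 1.174 m/d
K = v · n / i = 1.174 × 0.29 / 0.01907 = 17.9 m/d

17.9 m/d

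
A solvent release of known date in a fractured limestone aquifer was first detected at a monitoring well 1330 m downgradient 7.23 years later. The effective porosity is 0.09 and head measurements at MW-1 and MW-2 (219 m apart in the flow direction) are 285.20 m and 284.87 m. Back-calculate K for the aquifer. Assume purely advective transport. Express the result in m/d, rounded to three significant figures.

30.1 m/d

Hydraulic gradient i = (285.20 − 284.87) / 219 = 0.33 / 219 = 0.001507
t = 7.23 years = 2639 d
v = L / t = 1330 / 2639 = 0.5040 m/d
K = v · n / i = 0.5040 × 0.09 / 0.001507 = 30.1 m/d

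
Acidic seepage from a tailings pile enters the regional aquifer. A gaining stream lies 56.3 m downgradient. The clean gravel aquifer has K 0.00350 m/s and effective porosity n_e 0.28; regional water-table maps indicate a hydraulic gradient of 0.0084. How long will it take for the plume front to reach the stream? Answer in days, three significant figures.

6.21 days

K = 0.00350 m/s × 86400 s/d = 302.4 m/d
q = Ki = 302.4 × 0.0084 = 2.540 m/d
v = Ki/n = 302.4·0.0084/0.28 = 9.072 m/d
t = L / v = 56.3 / 9.072 = 6.206 d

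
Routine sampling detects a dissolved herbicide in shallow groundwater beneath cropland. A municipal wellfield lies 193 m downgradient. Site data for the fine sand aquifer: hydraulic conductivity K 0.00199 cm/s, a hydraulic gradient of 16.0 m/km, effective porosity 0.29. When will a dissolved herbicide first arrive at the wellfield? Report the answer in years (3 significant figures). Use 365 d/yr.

K = 0.00199 cm/s × 864 = 1.719 m/d
Darcy flux q = K·i = 1.719 × 0.016 = 0.02751 m/d
v = Ki/n = 1.719·0.016/0.29 = 0.09486 m/d
t = L / v = 193 / 0.09486 = 2035 d
   = 2035 / 365 = 5.57 yr

5.57 years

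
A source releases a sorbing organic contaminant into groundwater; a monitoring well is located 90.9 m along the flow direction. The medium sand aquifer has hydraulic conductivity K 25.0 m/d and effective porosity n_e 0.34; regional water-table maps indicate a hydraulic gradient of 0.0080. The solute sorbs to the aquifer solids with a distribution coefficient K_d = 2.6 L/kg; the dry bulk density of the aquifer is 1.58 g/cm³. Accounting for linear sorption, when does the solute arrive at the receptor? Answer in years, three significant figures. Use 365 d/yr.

5.54 years

Darcy flux q = K·i = 25.0 × 0.0080 = 0.2000 m/d
Average linear velocity = 0.2000 / 0.34 = 0.5882 m/d
Retardation R = 1 + ρ_b·K_d/n = 1 + 1.58×2.6/0.34 = 13.08
Contaminant velocity v_c = v/R = 0.5882/13.08 = 0.04496 m/d
t = L/v_c = 90.9/0.04496 = 2022 d
   = 2022/365 = 5.54 yr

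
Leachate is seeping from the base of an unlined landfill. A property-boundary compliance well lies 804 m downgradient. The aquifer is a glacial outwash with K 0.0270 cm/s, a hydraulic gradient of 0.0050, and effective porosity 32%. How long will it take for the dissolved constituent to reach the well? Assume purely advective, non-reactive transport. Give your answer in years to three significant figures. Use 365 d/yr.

6.04 years

K = 0.0270 cm/s × 864 = 23.33 m/d
Specific discharge q = 23.33 × 0.0050 = 0.1166 m/d
Seepage velocity v = q / n = 0.1166 / 0.32 = 0.3645 m/d
t = L / v = 804 / 0.3645 = 2206 d
   = 2206 / 365 = 6.04 yr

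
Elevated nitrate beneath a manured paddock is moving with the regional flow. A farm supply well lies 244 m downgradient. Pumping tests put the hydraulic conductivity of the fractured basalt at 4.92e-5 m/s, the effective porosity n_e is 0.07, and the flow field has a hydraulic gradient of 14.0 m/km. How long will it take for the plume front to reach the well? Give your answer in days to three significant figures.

287 days

K = 4.92e-5 m/s × 86400 s/d = 4.251 m/d
Specific discharge q = 4.251 × 0.014 = 0.05951 m/d
v = Ki/n = 4.251·0.014/0.07 = 0.8502 m/d
t = L / v = 244 / 0.8502 = 287.0 d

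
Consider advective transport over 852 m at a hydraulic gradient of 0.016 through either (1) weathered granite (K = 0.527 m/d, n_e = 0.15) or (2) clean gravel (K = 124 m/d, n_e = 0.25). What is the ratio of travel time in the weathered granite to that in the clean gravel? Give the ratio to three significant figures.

Unit 1 (weathered granite): v = 0.527×0.016/0.15 = 0.05621 m/d, t = 852/0.05621 = 15160 d
Unit 2 (clean gravel): v = 124×0.016/0.25 = 7.936 m/d, t = 852/7.936 = 107.4 d
t(weathered granite) / t(clean gravel) = 15160/107.4 = 141

141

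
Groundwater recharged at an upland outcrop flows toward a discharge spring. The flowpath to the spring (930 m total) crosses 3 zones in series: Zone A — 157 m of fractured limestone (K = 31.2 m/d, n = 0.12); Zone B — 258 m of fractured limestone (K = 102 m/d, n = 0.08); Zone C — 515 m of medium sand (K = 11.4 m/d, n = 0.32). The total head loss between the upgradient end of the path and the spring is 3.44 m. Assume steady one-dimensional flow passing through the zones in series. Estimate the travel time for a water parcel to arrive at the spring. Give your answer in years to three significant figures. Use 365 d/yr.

Continuity: the same q passes through each zone, so ΔH = q·Σ(L_j/K_j) — the zones act as resistances in series.
Σ(L/K) = 157/31.2 + 258/102 + 515/11.4 = 5.032 + 2.529 + 45.18 = 52.74 d
q = ΔH / Σ(L/K) = 3.44 / 52.74 = 0.06523 m/d (same in every zone)
Zone A: v = q/n = 0.06523/0.12 = 0.5436 m/d → t_A = 157/0.5436 = 288.8 d
Zone B: v = q/n = 0.06523/0.08 = 0.8154 m/d → t_B = 258/0.8154 = 316.4 d
Zone C: v = q/n = 0.06523/0.32 = 0.2038 m/d → t_C = 515/0.2038 = 2526 d
Total t = 288.8 + 316.4 + 2526 = 3132 d
   = 3132 / 365 = 8.58 yr

8.58 years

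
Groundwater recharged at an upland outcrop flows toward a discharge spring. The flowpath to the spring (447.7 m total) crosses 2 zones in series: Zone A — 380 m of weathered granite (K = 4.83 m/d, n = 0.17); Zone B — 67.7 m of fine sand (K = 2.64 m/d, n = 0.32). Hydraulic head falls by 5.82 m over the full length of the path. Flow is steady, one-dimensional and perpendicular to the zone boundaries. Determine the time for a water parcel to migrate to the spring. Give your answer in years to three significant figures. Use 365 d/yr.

4.24 years

Steady 1-D flow in series ⇒ the Darcy flux q is identical in every zone and the zone head losses add (resistances L/K in series).
Σ(L/K) = 380/4.83 + 67.7/2.64 = 78.67 + 25.64 = 104.3 d
q = ΔH / Σ(L/K) = 5.82 / 104.3 = 0.05579 m/d (same in every zone)
Zone A: v = q/n = 0.05579/0.17 = 0.3282 m/d → t_A = 380/0.3282 = 1158 d
Zone B: v = q/n = 0.05579/0.32 = 0.1743 m/d → t_B = 67.7/0.1743 = 388.3 d
Total t = 1158 + 388.3 = 1546 d
   = 1546 / 365 = 4.24 yr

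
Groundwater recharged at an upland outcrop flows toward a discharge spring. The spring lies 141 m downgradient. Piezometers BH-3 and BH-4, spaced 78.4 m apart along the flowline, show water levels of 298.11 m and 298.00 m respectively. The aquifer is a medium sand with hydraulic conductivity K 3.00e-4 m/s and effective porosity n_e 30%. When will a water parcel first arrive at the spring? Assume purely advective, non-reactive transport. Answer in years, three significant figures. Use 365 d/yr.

3.19 years

Hydraulic gradient i = (298.11 − 298.00) / 78.4 = 0.11 / 78.4 = 0.001403
K = 3.00e-4 m/s × 86400 s/d = 25.92 m/d
Specific discharge q = 25.92 × 0.001403 = 0.03637 m/d
Average linear velocity = 0.03637 / 0.30 = 0.1212 m/d
t = L / v = 141 / 0.1212 = 1163 d
   = 1163 / 365 = 3.19 yr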